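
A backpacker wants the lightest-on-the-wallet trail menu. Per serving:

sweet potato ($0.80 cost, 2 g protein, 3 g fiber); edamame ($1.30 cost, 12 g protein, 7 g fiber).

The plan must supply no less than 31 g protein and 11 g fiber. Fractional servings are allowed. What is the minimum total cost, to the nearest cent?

$3.36

sweet potato only: max(31/2, 11/3) = 15.5 servings → $12.40.
edamame only: max(31/12, 11/7) = 2.583 servings → $3.36.
sweet potato + edamame with both targets exact would need a negative amount; discard.
The minimum over all feasible corners is $3.36.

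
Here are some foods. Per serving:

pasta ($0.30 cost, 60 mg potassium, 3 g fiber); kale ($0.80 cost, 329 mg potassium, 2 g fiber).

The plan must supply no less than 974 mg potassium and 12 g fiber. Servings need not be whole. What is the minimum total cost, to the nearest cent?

$2.72

For a min-cost LP with two ≥-constraints, a basic feasible solution has at most two positive variables.
pasta only: max(974/60, 12/3) = 16.23 servings → $4.87.
kale only: max(974/329, 12/2) = 6 servings → $4.80.
pasta + kale with both tight: 2.307 servings and 2.54 servings → $2.72.
The minimum over all feasible corners is $2.72.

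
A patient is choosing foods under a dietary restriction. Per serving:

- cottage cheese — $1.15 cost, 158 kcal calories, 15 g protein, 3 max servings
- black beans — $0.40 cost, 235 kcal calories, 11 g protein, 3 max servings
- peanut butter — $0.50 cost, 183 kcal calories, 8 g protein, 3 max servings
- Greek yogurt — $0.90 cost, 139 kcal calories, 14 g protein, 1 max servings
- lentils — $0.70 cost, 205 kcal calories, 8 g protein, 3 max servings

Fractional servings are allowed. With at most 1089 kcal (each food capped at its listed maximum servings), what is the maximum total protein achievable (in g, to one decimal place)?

81.3 g

Protein per kcal: Greek yogurt 0.1007, cottage cheese 0.09494, black beans 0.04681, peanut butter 0.04372, lentils 0.03902.
Take 1 serving of Greek yogurt: uses 139 kcal, +14.0 g protein (running total 14.0 g).
Take 3 servings of cottage cheese: uses 474 kcal, +45.0 g protein (running total 59.0 g).
Take 2.026 servings of black beans: uses 476 kcal, +22.3 g protein (running total 81.3 g).
Greedy by best ratio exhausts the calories allowance optimally: 81.3 g.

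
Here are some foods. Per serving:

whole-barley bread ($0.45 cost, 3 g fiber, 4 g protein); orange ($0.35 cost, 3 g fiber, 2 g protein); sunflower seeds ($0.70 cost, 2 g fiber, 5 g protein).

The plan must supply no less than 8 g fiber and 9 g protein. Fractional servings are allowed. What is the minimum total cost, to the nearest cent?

This is a tiny linear program; its minimum lies at a vertex of the feasible set. List the vertices and price them.
whole-barley bread only: max(8/3, 9/4) = 2.667 servings → $1.20.
orange only: max(8/3, 9/2) = 4.5 servings → $1.57.
sunflower seeds only: max(8/2, 9/5) = 4 servings → $2.80.
whole-barley bread + orange with both tight: 1.833 servings and 0.8333 servings → $1.12.
whole-barley bread + sunflower seeds: intersection lies outside the first quadrant.
orange + sunflower seeds with both tight: 2 servings and 1 serving → $1.40.
So the least-cost plan costs $1.12.

$1.12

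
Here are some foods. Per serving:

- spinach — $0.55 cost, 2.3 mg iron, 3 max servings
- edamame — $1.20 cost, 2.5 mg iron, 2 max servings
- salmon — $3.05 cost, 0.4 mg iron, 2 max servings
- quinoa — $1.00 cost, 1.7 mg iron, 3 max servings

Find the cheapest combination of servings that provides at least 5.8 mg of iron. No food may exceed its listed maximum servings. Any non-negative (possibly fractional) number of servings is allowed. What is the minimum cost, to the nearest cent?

Cost per mg of iron: spinach $0.2391, edamame $0.4800, quinoa $0.5882, salmon $7.6250.
Take 2.522 servings of spinach: +5.8 mg iron for $1.39 (total $1.39, still need 0.0 mg).
Filling from the cheapest source first is optimal under one linear minimum: $1.39.

$1.39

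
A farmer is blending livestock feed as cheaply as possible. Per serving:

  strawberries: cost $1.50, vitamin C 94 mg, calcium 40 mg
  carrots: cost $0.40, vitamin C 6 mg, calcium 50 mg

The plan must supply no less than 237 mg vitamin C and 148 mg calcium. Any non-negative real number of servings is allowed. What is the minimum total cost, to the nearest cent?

strawberries only: max(237/94, 148/40) = 3.7 servings → $5.55.
carrots only: max(237/6, 148/50) = 39.5 servings → $15.80.
strawberries + carrots with both tight: 2.458 servings and 0.9937 servings → $4.08.
So the least-cost plan costs $4.08.

$4.08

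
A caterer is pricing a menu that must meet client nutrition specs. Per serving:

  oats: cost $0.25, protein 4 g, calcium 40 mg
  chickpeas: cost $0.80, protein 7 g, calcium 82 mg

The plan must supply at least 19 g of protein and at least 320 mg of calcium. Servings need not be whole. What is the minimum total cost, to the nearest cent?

Compare the cost at each extreme point of the feasible region.
oats only: max(19/4, 320/40) = 8 servings → $2.00.
chickpeas only: max(19/7, 320/82) = 3.902 servings → $3.12.
oats + chickpeas: the both-tight solution has a negative serving — not a feasible corner.
Cheapest feasible corner: $2.00.

$2.00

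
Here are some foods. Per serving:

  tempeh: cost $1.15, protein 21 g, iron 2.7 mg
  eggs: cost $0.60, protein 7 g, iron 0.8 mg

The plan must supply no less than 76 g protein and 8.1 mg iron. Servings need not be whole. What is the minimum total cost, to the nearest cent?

An LP optimum is at a vertex; with two nutrient constraints at most two foods are used. Check each candidate.
tempeh only: max(76/21, 8.1/2.7) = 3.619 servings → $4.16.
eggs only: max(76/7, 8.1/0.8) = 10.86 servings → $6.51.
tempeh + eggs: the both-tight solution has a negative serving — not a feasible corner.
The minimum over all feasible corners is $4.16.

$4.16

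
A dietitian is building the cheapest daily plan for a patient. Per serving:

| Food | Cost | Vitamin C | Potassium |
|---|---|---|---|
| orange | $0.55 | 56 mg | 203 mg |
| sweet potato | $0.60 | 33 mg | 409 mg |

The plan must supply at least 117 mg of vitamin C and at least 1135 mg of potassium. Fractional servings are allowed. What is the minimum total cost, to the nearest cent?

$1.83

A basic optimal solution has at most two foods positive. Try each food alone and each pair with both targets met exactly.
orange only: max(117/56, 1135/203) = 5.591 servings → $3.08.
sweet potato only: max(117/33, 1135/409) = 3.545 servings → $2.13.
orange + sweet potato with both tight: 0.6417 servings and 2.457 servings → $1.83.
Cheapest feasible corner: $1.83.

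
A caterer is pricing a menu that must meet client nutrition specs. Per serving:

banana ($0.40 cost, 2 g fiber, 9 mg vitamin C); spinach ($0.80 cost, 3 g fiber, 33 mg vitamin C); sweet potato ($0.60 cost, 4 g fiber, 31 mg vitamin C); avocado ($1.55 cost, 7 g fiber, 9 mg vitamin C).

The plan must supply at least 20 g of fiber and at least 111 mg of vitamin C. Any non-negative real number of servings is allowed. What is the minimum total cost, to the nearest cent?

banana only: max(20/2, 111/9) = 12.33 servings → $4.93.
spinach only: max(20/3, 111/33) = 6.667 servings → $5.33.
sweet potato only: max(20/4, 111/31) = 5 servings → $3.00.
avocado only: max(20/7, 111/9) = 12.33 servings → $19.12.
banana + spinach with both tight: 8.385 servings and 1.077 servings → $4.22.
banana + sweet potato with both tight: 6.769 servings and 1.615 servings → $3.68.
banana + avocado: the both-tight solution has a negative serving — not a feasible corner.
spinach + sweet potato: the both-tight solution has a negative serving — not a feasible corner.
spinach + avocado with both tight: 2.926 servings and 1.603 servings → $4.83.
sweet potato + avocado with both tight: 3.298 servings and 0.9724 servings → $3.49.
The minimum over all feasible corners is $3.00.

$3.00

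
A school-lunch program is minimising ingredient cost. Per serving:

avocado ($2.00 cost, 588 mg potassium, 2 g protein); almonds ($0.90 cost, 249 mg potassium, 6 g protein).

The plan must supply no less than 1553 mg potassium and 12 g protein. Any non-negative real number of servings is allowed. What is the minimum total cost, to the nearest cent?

$5.35

Two binding constraints pin down two serving amounts, so the optimal mix uses at most two foods. The candidates are each food alone (scaled to the tighter of potassium/protein) and each pair with both constraints tight.
avocado only: max(1553/588, 12/2) = 6 servings → $12.00.
almonds only: max(1553/249, 12/6) = 6.237 servings → $5.61.
avocado + almonds with both tight: 2.089 servings and 1.304 servings → $5.35.
The minimum over all feasible corners is $5.35.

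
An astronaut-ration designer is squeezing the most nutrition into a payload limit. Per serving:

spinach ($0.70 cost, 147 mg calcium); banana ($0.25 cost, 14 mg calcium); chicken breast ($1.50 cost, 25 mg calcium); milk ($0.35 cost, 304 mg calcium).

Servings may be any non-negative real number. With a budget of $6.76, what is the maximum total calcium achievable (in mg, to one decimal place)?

Calcium per dollar: milk 868.6, spinach 210, banana 56, chicken breast 16.67.
With no serving limits, spend the whole cost allowance on milk: $6.76 / $0.35 × 304 mg = 5871.5 mg.

5871.5 mg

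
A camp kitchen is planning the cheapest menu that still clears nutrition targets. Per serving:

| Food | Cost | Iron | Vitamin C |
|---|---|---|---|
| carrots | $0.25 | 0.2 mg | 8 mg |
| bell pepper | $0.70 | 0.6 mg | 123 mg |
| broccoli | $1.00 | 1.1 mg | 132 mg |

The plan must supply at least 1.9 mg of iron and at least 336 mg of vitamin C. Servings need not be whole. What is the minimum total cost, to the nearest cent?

$2.05

At the optimum either one food covers both requirements or two foods hit both targets exactly; no other combination can be cheaper.
carrots only: max(1.9/0.2, 336/8) = 42 servings → $10.50.
bell pepper only: max(1.9/0.6, 336/123) = 3.167 servings → $2.22.
broccoli only: max(1.9/1.1, 336/132) = 2.545 servings → $2.55.
carrots + bell pepper with both tight: 1.621 servings and 2.626 servings → $2.24.
carrots + broccoli with both targets exact would need a negative amount; discard.
bell pepper + broccoli with both tight: 2.118 servings and 0.5722 servings → $2.05.
So the least-cost plan costs $2.05.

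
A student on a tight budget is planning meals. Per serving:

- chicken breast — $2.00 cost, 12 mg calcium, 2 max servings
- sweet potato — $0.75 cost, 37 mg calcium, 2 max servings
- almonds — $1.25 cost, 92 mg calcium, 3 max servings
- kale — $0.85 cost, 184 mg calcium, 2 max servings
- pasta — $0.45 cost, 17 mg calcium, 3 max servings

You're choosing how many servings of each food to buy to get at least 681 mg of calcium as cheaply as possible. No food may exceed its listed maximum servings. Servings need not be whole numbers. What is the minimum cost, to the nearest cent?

Cost per mg of calcium: kale $0.0046, almonds $0.0136, sweet potato $0.0203, pasta $0.0265, chicken breast $0.1667.
Take 2 servings of kale: +368.0 mg calcium for $1.70 (total $1.70, still need 313.0 mg).
Take 3 servings of almonds: +276.0 mg calcium for $3.75 (total $5.45, still need 37.0 mg).
Take 1 serving of sweet potato: +37.0 mg calcium for $0.75 (total $6.20, still need 0.0 mg).
Greedy by cheapest-per-mg is optimal for a single linear constraint, so the minimum cost is $6.20.

$6.20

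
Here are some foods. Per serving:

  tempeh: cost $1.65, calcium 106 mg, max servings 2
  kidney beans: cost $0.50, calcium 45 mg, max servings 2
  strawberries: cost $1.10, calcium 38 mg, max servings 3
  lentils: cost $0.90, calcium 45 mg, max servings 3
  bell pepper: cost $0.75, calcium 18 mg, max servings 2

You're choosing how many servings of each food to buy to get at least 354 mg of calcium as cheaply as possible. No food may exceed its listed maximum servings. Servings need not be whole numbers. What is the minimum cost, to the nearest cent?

Cost per mg of calcium: kidney beans $0.0111, tempeh $0.0156, lentils $0.0200, strawberries $0.0289, bell pepper $0.0417.
Take 2 servings of kidney beans: +90.0 mg calcium for $1.00 (total $1.00, still need 264.0 mg).
Take 2 servings of tempeh: +212.0 mg calcium for $3.30 (total $4.30, still need 52.0 mg).
Take 1.156 servings of lentils: +52.0 mg calcium for $1.04 (total $5.34, still need 0.0 mg).
Greedy by cheapest-per-mg is optimal for a single linear constraint, so the minimum cost is $5.34.

$5.34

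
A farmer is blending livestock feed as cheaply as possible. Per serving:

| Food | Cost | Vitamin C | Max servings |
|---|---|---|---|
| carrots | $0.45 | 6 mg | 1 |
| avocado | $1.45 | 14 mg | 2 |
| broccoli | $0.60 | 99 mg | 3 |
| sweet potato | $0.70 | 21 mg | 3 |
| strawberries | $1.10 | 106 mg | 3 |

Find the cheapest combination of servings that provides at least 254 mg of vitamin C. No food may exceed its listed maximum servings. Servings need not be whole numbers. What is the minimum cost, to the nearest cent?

Cost per mg of vitamin C: broccoli $0.0061, strawberries $0.0104, sweet potato $0.0333, carrots $0.0750, avocado $0.1036.
Take 2.566 servings of broccoli: +254.0 mg vitamin C for $1.54 (total $1.54, still need 0.0 mg).
Greedy by cheapest-per-mg is optimal for a single linear constraint, so the minimum cost is $1.54.

$1.54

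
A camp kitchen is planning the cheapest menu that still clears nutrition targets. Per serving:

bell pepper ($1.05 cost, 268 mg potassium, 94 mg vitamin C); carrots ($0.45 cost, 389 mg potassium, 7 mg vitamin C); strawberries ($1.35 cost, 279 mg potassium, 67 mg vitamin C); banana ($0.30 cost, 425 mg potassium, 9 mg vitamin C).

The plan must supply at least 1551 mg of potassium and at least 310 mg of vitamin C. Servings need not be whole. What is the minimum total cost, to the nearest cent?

Two binding constraints pin down two serving amounts, so the optimal mix uses at most two foods. The candidates are each food alone (scaled to the tighter of potassium/vitamin C) and each pair with both constraints tight.
bell pepper only: max(1551/268, 310/94) = 5.787 servings → $6.08.
carrots only: max(1551/389, 310/7) = 44.29 servings → $19.93.
strawberries only: max(1551/279, 310/67) = 5.559 servings → $7.50.
banana only: max(1551/425, 310/9) = 34.44 servings → $10.33.
bell pepper + carrots with both tight: 3.163 servings and 1.808 servings → $4.13.
bell pepper + strawberries: the both-tight solution has a negative serving — not a feasible corner.
bell pepper + banana with both tight: 3.138 servings and 1.671 servings → $3.80.
carrots + strawberries with both tight: 0.7228 servings and 4.551 servings → $6.47.
carrots + banana: intersection lies outside the first quadrant.
strawberries + banana with both tight: 4.537 servings and 0.6712 servings → $6.33.
Cheapest feasible corner: $3.80.

$3.80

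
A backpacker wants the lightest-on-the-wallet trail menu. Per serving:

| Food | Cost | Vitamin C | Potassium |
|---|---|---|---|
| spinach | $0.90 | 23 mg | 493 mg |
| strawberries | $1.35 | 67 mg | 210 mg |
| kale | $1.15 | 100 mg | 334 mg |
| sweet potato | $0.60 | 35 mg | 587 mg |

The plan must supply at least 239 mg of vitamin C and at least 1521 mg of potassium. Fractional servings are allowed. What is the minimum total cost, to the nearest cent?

For a min-cost LP with two ≥-constraints, a basic feasible solution has at most two positive variables.
spinach only: max(239/23, 1521/493) = 10.39 servings → $9.35.
strawberries only: max(239/67, 1521/210) = 7.243 servings → $9.78.
kale only: max(239/100, 1521/334) = 4.554 servings → $5.24.
sweet potato only: max(239/35, 1521/587) = 6.829 servings → $4.10.
spinach + strawberries with both tight: 1.834 servings and 2.938 servings → $5.62.
spinach + kale with both tight: 1.737 servings and 1.991 servings → $3.85.
spinach + sweet potato with both targets exact would need a negative amount; discard.
strawberries + kale with both targets exact would need a negative amount; discard.
strawberries + sweet potato with both tight: 2.722 servings and 1.617 servings → $4.65.
kale + sweet potato with both tight: 1.852 servings and 1.537 servings → $3.05.
So the least-cost plan costs $3.05.

$3.05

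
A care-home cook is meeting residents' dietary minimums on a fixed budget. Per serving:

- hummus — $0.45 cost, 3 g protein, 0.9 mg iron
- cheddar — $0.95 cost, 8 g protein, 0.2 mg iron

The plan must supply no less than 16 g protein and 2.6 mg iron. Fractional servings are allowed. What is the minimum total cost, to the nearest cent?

This is a tiny linear program; its minimum lies at a vertex of the feasible set. List the vertices and price them.
hummus only: max(16/3, 2.6/0.9) = 5.333 servings → $2.40.
cheddar only: max(16/8, 2.6/0.2) = 13 servings → $12.35.
hummus + cheddar with both tight: 2.667 servings and 1 serving → $2.15.
The minimum over all feasible corners is $2.15.

$2.15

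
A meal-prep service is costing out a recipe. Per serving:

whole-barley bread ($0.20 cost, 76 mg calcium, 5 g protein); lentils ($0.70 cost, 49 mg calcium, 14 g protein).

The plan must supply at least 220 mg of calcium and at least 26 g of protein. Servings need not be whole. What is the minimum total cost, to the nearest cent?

$1.04

For a min-cost LP with two ≥-constraints, a basic feasible solution has at most two positive variables.
whole-barley bread only: max(220/76, 26/5) = 5.2 servings → $1.04.
lentils only: max(220/49, 26/14) = 4.49 servings → $3.14.
whole-barley bread + lentils with both tight: 2.205 servings and 1.07 servings → $1.19.
The minimum over all feasible corners is $1.04.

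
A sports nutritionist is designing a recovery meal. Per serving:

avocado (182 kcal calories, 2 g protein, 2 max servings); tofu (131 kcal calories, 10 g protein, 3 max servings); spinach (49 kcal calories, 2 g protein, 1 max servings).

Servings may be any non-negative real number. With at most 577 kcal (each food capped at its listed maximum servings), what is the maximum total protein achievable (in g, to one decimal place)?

Protein per kcal: tofu 0.07634, spinach 0.04082, avocado 0.01099.
Take 3 servings of tofu: uses 393 kcal, +30.0 g protein (running total 30.0 g).
Take 1 serving of spinach: uses 49 kcal, +2.0 g protein (running total 32.0 g).
Take 0.7418 servings of avocado: uses 135 kcal, +1.5 g protein (running total 33.5 g).
Filling greedily by protein-per-kcal is optimal for one linear limit, giving 33.5 g.

33.5 g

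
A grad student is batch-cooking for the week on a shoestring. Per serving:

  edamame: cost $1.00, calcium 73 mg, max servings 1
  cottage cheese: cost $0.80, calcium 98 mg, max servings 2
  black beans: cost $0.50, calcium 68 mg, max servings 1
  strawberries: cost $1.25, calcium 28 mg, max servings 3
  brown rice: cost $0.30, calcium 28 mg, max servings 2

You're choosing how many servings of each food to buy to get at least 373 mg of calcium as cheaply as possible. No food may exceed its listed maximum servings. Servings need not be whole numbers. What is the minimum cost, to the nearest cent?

$3.43

Cost per mg of calcium: black beans $0.0074, cottage cheese $0.0082, brown rice $0.0107, edamame $0.0137, strawberries $0.0446.
Take 1 serving of black beans: +68.0 mg calcium for $0.50 (total $0.50, still need 305.0 mg).
Take 2 servings of cottage cheese: +196.0 mg calcium for $1.60 (total $2.10, still need 109.0 mg).
Take 2 servings of brown rice: +56.0 mg calcium for $0.60 (total $2.70, still need 53.0 mg).
Take 0.726 servings of edamame: +53.0 mg calcium for $0.73 (total $3.43, still need 0.0 mg).
Greedy by cheapest-per-mg is optimal for a single linear constraint, so the minimum cost is $3.43.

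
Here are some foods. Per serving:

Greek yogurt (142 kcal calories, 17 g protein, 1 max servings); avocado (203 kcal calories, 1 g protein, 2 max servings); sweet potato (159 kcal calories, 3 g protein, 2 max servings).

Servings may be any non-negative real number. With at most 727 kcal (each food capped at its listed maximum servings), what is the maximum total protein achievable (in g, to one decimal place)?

24.3 g

Protein per kcal: Greek yogurt 0.1197, sweet potato 0.01887, avocado 0.004926.
Take 1 serving of Greek yogurt: uses 142 kcal, +17.0 g protein (running total 17.0 g).
Take 2 servings of sweet potato: uses 318 kcal, +6.0 g protein (running total 23.0 g).
Take 1.315 servings of avocado: uses 267 kcal, +1.3 g protein (running total 24.3 g).
Filling greedily by protein-per-kcal is optimal for one linear limit, giving 24.3 g.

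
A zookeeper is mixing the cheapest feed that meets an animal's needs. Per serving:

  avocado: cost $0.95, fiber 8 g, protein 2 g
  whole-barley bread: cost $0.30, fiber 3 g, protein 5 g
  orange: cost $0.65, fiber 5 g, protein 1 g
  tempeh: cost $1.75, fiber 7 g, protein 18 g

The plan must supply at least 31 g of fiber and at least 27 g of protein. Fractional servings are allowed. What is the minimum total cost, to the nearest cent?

$3.10

Check every corner: each single food scaled to meet both minima, and each pair solved so both constraints bind.
avocado only: max(31/8, 27/2) = 13.5 servings → $12.82.
whole-barley bread only: max(31/3, 27/5) = 10.33 servings → $3.10.
orange only: max(31/5, 27/1) = 27 servings → $17.55.
tempeh only: max(31/7, 27/18) = 4.429 servings → $7.75.
avocado + whole-barley bread with both tight: 2.176 servings and 4.529 servings → $3.43.
avocado + orange: intersection lies outside the first quadrant.
avocado + tempeh with both tight: 2.838 servings and 1.185 servings → $4.77.
whole-barley bread + orange with both tight: 4.727 servings and 3.364 servings → $3.60.
whole-barley bread + tempeh: the both-tight solution has a negative serving — not a feasible corner.
orange + tempeh with both tight: 4.446 servings and 1.253 servings → $5.08.
Cheapest feasible corner: $3.10.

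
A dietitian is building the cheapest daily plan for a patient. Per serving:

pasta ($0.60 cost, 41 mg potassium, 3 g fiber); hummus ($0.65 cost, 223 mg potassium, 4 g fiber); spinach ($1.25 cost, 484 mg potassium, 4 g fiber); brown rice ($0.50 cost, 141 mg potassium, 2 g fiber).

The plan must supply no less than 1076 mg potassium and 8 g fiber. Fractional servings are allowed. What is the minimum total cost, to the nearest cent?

$2.78

The cheapest plan sits at a corner of the feasible region — with two constraints it uses at most two foods.
pasta only: max(1076/41, 8/3) = 26.24 servings → $15.75.
hummus only: max(1076/223, 8/4) = 4.825 servings → $3.14.
spinach only: max(1076/484, 8/4) = 2.223 servings → $2.78.
brown rice only: max(1076/141, 8/2) = 7.631 servings → $3.82.
pasta + hummus: the both-tight solution has a negative serving — not a feasible corner.
pasta + spinach: the both-tight solution has a negative serving — not a feasible corner.
pasta + brown rice: intersection lies outside the first quadrant.
hummus + spinach with both targets exact would need a negative amount; discard.
hummus + brown rice: intersection lies outside the first quadrant.
spinach + brown rice: the both-tight solution has a negative serving — not a feasible corner.
The minimum over all feasible corners is $2.78.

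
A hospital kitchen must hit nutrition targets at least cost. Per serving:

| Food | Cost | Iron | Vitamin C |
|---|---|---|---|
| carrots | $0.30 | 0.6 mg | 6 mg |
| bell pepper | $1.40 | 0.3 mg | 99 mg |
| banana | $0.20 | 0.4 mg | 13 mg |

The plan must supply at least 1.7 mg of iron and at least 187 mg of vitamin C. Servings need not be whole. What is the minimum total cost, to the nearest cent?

For a min-cost LP with two ≥-constraints, a basic feasible solution has at most two positive variables.
carrots only: max(1.7/0.6, 187/6) = 31.17 servings → $9.35.
bell pepper only: max(1.7/0.3, 187/99) = 5.667 servings → $7.93.
banana only: max(1.7/0.4, 187/13) = 14.38 servings → $2.88.
carrots + bell pepper with both tight: 1.948 servings and 1.771 servings → $3.06.
carrots + banana with both targets exact would need a negative amount; discard.
bell pepper + banana with both tight: 1.476 servings and 3.143 servings → $2.70.
So the least-cost plan costs $2.70.

$2.70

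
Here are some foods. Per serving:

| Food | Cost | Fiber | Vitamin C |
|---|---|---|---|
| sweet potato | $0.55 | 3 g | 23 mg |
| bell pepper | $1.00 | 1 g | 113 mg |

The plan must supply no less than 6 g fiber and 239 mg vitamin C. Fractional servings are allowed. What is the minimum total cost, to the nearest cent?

At the optimum either one food covers both requirements or two foods hit both targets exactly; no other combination can be cheaper.
sweet potato only: max(6/3, 239/23) = 10.39 servings → $5.72.
bell pepper only: max(6/1, 239/113) = 6 servings → $6.00.
sweet potato + bell pepper with both tight: 1.389 servings and 1.832 servings → $2.60.
So the least-cost plan costs $2.60.

$2.60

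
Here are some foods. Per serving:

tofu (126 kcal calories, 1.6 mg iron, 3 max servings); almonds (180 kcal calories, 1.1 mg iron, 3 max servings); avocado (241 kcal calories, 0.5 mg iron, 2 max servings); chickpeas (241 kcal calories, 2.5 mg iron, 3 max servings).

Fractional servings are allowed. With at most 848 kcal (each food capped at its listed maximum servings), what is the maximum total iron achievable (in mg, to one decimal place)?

9.7 mg

Iron per kcal: tofu 0.0127, chickpeas 0.01037, almonds 0.006111, avocado 0.002075.
Take 3 servings of tofu: uses 378 kcal, +4.8 mg iron (running total 4.8 mg).
Take 1.95 servings of chickpeas: uses 470 kcal, +4.9 mg iron (running total 9.7 mg).
Filling greedily by iron-per-kcal is optimal for one linear limit, giving 9.7 mg.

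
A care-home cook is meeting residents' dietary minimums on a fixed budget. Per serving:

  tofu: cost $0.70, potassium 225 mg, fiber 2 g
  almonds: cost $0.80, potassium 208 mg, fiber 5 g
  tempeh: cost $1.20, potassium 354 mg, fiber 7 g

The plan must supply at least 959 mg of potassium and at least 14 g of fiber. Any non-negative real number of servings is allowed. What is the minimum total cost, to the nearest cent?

tofu only: max(959/225, 14/2) = 7 servings → $4.90.
almonds only: max(959/208, 14/5) = 4.611 servings → $3.69.
tempeh only: max(959/354, 14/7) = 2.709 servings → $3.25.
tofu + almonds with both tight: 2.656 servings and 1.738 servings → $3.25.
tofu + tempeh with both tight: 2.027 servings and 1.421 servings → $3.12.
almonds + tempeh: the both-tight solution has a negative serving — not a feasible corner.
So the least-cost plan costs $3.12.

$3.12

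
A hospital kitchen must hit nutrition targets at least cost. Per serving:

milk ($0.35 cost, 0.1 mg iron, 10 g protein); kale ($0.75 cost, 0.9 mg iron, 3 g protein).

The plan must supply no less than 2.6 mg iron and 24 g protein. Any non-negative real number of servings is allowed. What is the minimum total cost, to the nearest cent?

An LP optimum is at a vertex; with two nutrient constraints at most two foods are used. Check each candidate.
milk only: max(2.6/0.1, 24/10) = 26 servings → $9.10.
kale only: max(2.6/0.9, 24/3) = 8 servings → $6.00.
milk + kale with both tight: 1.586 servings and 2.713 servings → $2.59.
So the least-cost plan costs $2.59.

$2.59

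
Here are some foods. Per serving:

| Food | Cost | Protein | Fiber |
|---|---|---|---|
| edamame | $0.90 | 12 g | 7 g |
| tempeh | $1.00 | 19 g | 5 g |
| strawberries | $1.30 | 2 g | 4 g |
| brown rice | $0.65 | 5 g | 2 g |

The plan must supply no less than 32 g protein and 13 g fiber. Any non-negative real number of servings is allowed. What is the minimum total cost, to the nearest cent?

$2.00

For a min-cost LP with two ≥-constraints, a basic feasible solution has at most two positive variables.
edamame only: max(32/12, 13/7) = 2.667 servings → $2.40.
tempeh only: max(32/19, 13/5) = 2.6 servings → $2.60.
strawberries only: max(32/2, 13/4) = 16 servings → $20.80.
brown rice only: max(32/5, 13/2) = 6.5 servings → $4.22.
edamame + tempeh with both tight: 1.192 servings and 0.9315 servings → $2.00.
edamame + strawberries with both targets exact would need a negative amount; discard.
edamame + brown rice with both tight: 0.09091 servings and 6.182 servings → $4.10.
tempeh + strawberries with both tight: 1.545 servings and 1.318 servings → $3.26.
tempeh + brown rice: the both-tight solution has a negative serving — not a feasible corner.
strawberries + brown rice with both tight: 0.0625 servings and 6.375 servings → $4.22.
So the least-cost plan costs $2.00.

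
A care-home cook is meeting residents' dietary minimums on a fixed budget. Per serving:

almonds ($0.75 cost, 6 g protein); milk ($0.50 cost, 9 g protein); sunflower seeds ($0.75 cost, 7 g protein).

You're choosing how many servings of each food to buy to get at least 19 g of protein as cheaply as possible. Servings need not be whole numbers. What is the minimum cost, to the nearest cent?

$1.06

Cost per g of protein: milk $0.0556, sunflower seeds $0.1071, almonds $0.1250.
With no serving limits, use only milk: 19 g / 9 g = 2.111 servings × $0.50 = $1.06.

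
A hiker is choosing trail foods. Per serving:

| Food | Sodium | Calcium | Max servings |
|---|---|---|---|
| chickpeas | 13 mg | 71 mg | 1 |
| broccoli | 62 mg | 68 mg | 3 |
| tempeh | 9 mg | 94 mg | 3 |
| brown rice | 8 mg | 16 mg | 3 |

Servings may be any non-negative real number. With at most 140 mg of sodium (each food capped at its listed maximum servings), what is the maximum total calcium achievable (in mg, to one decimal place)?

484.4 mg

Calcium per mg sodium: tempeh 10.44, chickpeas 5.462, brown rice 2, broccoli 1.097.
Take 3 servings of tempeh: uses 27 mg sodium, +282.0 mg calcium (running total 282.0 mg).
Take 1 serving of chickpeas: uses 13 mg sodium, +71.0 mg calcium (running total 353.0 mg).
Take 3 servings of brown rice: uses 24 mg sodium, +48.0 mg calcium (running total 401.0 mg).
Take 1.226 servings of broccoli: uses 76 mg sodium, +83.4 mg calcium (running total 484.4 mg).
Filling greedily by calcium-per-mg sodium is optimal for one linear limit, giving 484.4 mg.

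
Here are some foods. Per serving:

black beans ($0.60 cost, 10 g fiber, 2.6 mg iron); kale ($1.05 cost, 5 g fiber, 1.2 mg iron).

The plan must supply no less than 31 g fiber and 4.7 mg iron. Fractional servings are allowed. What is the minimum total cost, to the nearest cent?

$1.86

Check every corner: each single food scaled to meet both minima, and each pair solved so both constraints bind.
black beans only: max(31/10, 4.7/2.6) = 3.1 servings → $1.86.
kale only: max(31/5, 4.7/1.2) = 6.2 servings → $6.51.
black beans + kale with both targets exact would need a negative amount; discard.
So the least-cost plan costs $1.86.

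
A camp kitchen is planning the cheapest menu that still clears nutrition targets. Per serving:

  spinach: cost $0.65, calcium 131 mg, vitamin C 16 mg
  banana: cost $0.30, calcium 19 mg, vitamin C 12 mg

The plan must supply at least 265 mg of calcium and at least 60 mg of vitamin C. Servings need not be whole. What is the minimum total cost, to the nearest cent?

A basic optimal solution has at most two foods positive. Try each food alone and each pair with both targets met exactly.
spinach only: max(265/131, 60/16) = 3.75 servings → $2.44.
banana only: max(265/19, 60/12) = 13.95 servings → $4.18.
spinach + banana with both tight: 1.609 servings and 2.855 servings → $1.90.
The minimum over all feasible corners is $1.90.

$1.90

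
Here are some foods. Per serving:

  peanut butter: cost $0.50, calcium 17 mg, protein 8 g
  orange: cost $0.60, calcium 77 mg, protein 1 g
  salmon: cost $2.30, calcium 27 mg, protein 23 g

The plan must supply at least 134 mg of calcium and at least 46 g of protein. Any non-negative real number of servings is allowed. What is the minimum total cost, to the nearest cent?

peanut butter only: max(134/17, 46/8) = 7.882 servings → $3.94.
orange only: max(134/77, 46/1) = 46 servings → $27.60.
salmon only: max(134/27, 46/23) = 4.963 servings → $11.41.
peanut butter + orange with both tight: 5.689 servings and 0.4841 servings → $3.14.
peanut butter + salmon: intersection lies outside the first quadrant.
orange + salmon with both tight: 1.055 servings and 1.954 servings → $5.13.
The minimum over all feasible corners is $3.14.

$3.14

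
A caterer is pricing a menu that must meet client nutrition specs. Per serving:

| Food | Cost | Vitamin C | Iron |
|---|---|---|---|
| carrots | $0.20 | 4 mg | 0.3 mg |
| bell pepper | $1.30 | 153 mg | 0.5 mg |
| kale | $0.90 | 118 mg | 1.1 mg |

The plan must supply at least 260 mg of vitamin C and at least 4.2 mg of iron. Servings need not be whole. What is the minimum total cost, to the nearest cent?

The cheapest plan sits at a corner of the feasible region — with two constraints it uses at most two foods.
carrots only: max(260/4, 4.2/0.3) = 65 servings → $13.00.
bell pepper only: max(260/153, 4.2/0.5) = 8.4 servings → $10.92.
kale only: max(260/118, 4.2/1.1) = 3.818 servings → $3.44.
carrots + bell pepper with both tight: 11.68 servings and 1.394 servings → $4.15.
carrots + kale with both tight: 6.761 servings and 1.974 servings → $3.13.
bell pepper + kale with both targets exact would need a negative amount; discard.
The minimum over all feasible corners is $3.13.

$3.13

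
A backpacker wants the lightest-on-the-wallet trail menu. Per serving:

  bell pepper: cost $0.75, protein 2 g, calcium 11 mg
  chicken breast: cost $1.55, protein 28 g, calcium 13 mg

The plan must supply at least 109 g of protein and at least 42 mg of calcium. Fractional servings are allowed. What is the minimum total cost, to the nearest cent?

With two linear requirements the optimum uses one or two foods; enumerate the corners.
bell pepper only: max(109/2, 42/11) = 54.5 servings → $40.88.
chicken breast only: max(109/28, 42/13) = 3.893 servings → $6.03.
bell pepper + chicken breast with both targets exact would need a negative amount; discard.
The minimum over all feasible corners is $6.03.

$6.03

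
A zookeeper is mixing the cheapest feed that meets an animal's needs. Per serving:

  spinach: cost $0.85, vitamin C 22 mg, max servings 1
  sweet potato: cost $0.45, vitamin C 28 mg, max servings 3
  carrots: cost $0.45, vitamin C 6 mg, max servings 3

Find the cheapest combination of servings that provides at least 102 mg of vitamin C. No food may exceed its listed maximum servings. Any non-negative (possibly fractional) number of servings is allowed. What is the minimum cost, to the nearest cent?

Cost per mg of vitamin C: sweet potato $0.0161, spinach $0.0386, carrots $0.0750.
Take 3 servings of sweet potato: +84.0 mg vitamin C for $1.35 (total $1.35, still need 18.0 mg).
Take 0.8182 servings of spinach: +18.0 mg vitamin C for $0.70 (total $2.05, still need 0.0 mg).
Greedy by cheapest-per-mg is optimal for a single linear constraint, so the minimum cost is $2.05.

$2.05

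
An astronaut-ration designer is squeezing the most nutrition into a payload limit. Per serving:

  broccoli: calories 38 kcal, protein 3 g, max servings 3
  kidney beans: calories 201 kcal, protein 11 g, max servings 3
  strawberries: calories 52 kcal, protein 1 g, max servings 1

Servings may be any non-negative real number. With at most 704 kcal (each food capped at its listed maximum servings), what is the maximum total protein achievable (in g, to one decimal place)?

Protein per kcal: broccoli 0.07895, kidney beans 0.05473, strawberries 0.01923.
Take 3 servings of broccoli: uses 114 kcal, +9.0 g protein (running total 9.0 g).
Take 2.935 servings of kidney beans: uses 590 kcal, +32.3 g protein (running total 41.3 g).
Greedy by best ratio exhausts the calories allowance optimally: 41.3 g.

41.3 g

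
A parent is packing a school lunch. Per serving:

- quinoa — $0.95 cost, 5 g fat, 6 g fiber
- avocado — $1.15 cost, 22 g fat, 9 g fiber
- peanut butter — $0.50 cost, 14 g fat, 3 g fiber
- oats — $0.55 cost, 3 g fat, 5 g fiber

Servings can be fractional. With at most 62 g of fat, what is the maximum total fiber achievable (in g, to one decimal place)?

Fiber per g fat: oats 1.667, quinoa 1.2, avocado 0.4091, peanut butter 0.2143.
With no serving limits, spend the whole fat allowance on oats: 62 g / 3 g × 5 g = 103.3 g.

103.3 g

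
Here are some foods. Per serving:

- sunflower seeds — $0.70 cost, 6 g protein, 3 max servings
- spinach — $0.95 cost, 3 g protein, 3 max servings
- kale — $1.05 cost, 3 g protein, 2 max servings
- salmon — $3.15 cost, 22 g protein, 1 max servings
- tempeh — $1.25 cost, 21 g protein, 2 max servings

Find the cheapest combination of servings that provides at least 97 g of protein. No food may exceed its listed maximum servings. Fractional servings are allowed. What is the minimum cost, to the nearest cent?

$12.70

Cost per g of protein: tempeh $0.0595, sunflower seeds $0.1167, salmon $0.1432, spinach $0.3167, kale $0.3500.
Take 2 servings of tempeh: +42.0 g protein for $2.50 (total $2.50, still need 55.0 g).
Take 3 servings of sunflower seeds: +18.0 g protein for $2.10 (total $4.60, still need 37.0 g).
Take 1 serving of salmon: +22.0 g protein for $3.15 (total $7.75, still need 15.0 g).
Take 3 servings of spinach: +9.0 g protein for $2.85 (total $10.60, still need 6.0 g).
Take 2 servings of kale: +6.0 g protein for $2.10 (total $12.70, still need 0.0 g).
Filling from the cheapest source first is optimal under one linear minimum: $12.70.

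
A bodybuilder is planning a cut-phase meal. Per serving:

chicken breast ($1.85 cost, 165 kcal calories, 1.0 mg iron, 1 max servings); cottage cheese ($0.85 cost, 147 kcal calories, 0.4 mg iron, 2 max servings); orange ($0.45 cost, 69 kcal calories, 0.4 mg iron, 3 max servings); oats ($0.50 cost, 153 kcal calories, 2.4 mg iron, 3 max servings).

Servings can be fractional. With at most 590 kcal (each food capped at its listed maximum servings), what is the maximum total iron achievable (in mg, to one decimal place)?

Iron per kcal: oats 0.01569, chicken breast 0.006061, orange 0.005797, cottage cheese 0.002721.
Take 3 servings of oats: uses 459 kcal, +7.2 mg iron (running total 7.2 mg).
Take 0.7939 servings of chicken breast: uses 131 kcal, +0.8 mg iron (running total 8.0 mg).
Filling greedily by iron-per-kcal is optimal for one linear limit, giving 8.0 mg.

8.0 mg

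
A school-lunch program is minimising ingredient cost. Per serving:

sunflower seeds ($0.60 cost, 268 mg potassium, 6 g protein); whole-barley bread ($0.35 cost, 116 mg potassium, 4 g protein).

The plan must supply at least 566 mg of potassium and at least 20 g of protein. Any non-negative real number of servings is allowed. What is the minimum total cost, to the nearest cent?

A basic optimal solution has at most two foods positive. Try each food alone and each pair with both targets met exactly.
sunflower seeds only: max(566/268, 20/6) = 3.333 servings → $2.00.
whole-barley bread only: max(566/116, 20/4) = 5 servings → $1.75.
sunflower seeds + whole-barley bread: the both-tight solution has a negative serving — not a feasible corner.
Cheapest feasible corner: $1.75.

$1.75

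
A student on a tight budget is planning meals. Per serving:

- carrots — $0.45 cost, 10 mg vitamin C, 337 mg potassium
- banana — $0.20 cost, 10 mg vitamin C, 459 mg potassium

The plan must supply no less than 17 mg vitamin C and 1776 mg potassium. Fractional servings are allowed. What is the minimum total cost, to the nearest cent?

An LP optimum is at a vertex; with two nutrient constraints at most two foods are used. Check each candidate.
carrots only: max(17/10, 1776/337) = 5.27 servings → $2.37.
banana only: max(17/10, 1776/459) = 3.869 servings → $0.77.
carrots + banana: the both-tight solution has a negative serving — not a feasible corner.
Cheapest feasible corner: $0.77.

$0.77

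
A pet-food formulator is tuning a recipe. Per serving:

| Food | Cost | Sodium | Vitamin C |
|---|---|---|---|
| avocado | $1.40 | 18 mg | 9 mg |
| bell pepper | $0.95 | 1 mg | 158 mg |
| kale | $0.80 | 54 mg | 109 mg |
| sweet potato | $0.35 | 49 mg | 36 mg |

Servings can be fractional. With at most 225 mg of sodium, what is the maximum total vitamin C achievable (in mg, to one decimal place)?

Vitamin C per mg sodium: bell pepper 158, kale 2.019, sweet potato 0.7347, avocado 0.5.
With no serving limits, spend the whole sodium allowance on bell pepper: 225 mg / 1 mg × 158 mg = 35550.0 mg.

35550.0 mg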